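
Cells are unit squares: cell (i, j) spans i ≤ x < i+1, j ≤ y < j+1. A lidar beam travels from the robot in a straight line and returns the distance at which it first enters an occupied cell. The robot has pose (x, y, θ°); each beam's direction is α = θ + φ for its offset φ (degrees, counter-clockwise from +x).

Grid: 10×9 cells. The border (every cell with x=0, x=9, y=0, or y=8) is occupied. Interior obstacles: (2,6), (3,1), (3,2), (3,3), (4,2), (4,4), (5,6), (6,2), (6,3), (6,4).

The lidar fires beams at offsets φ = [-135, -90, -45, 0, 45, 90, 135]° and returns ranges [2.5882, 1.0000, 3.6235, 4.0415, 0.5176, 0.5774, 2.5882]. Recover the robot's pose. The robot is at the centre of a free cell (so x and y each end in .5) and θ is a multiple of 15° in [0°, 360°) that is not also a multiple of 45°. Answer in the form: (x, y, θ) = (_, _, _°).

Candidates: 46 free-cell centres × 16 headings = 736 poses. Raycast each; keep the one whose scan matches to 4 dp.
  (3.5, 4.5, 240°): beam 1 = 1.9319 ≠ 2.5882 ✗
  (2.5, 7.5, 120°): beam 3 = 0.5176 ≠ 3.6235 ✗
  (5.5, 7.5, 150°): beam 1 = 1.9319 ≠ 2.5882 ✗
  (7.5, 5.5, 330°): beam 3 = 4.6587 ≠ 3.6235 ✗
  …
  (5.5, 5.5, 30°): r_1=2.5882, r_2=1.0000, r_3=3.6235, r_4=4.0415, r_5=0.5176, r_6=0.5774, r_7=2.5882 — all match ✓
No second candidate reproduces the full scan.

(x, y, θ) = (5.5, 5.5, 30°)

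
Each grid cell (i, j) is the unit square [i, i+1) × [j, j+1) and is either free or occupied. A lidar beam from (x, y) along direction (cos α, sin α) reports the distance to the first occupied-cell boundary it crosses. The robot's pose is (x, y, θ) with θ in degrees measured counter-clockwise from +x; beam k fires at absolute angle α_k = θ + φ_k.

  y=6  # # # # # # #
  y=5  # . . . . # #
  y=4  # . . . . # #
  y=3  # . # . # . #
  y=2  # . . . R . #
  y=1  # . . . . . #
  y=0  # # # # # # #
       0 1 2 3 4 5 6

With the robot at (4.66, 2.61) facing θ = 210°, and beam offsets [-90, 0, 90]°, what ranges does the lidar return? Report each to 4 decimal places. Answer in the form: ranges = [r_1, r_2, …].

beam 1: φ=-90°, α=120°
  direction (-0.5000, 0.8660); cell (4,2); t to first gridline: x 1.3200, y 0.4503 (then +2.0000 / +1.1547)
    (4,3) via y @ 0.4503  # hit
  → r_1 = 0.4503
beam 2: φ=0°, α=210°
  direction (-0.8660, -0.5000); cell (4,2); t to first gridline: x 0.7621, y 1.2200 (then +1.1547 / +2.0000)
    (3,2) via x @ 0.7621
    (3,1) via y @ 1.2200
    (2,1) via x @ 1.9168
    (1,1) via x @ 3.0715
    (1,0) via y @ 3.2200  # hit
  → r_2 = 3.2200
beam 3: φ=90°, α=300°
  direction (0.5000, -0.8660); cell (4,2); t to first gridline: x 0.6800, y 0.7044 (then +2.0000 / +1.1547)
    (5,2) via x @ 0.6800
    (5,1) via y @ 0.7044
    (5,0) via y @ 1.8591  # hit
  → r_3 = 1.8591

ranges = [0.4503, 3.2200, 1.8591]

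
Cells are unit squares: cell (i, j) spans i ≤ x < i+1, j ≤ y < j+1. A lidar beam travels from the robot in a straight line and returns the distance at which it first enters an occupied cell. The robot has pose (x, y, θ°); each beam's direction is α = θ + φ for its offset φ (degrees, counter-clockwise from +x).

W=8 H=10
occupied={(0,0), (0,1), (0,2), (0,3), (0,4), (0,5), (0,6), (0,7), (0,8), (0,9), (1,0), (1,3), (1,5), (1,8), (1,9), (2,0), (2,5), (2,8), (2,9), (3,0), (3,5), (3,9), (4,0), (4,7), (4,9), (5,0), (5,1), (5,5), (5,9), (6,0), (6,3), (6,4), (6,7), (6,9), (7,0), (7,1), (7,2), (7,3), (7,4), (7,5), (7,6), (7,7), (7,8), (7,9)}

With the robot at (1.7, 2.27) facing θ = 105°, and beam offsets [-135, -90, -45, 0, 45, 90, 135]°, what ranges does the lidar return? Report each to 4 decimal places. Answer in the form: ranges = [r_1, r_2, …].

ranges = [2.5400, 4.4517, 3.1523, 0.7558, 0.8083, 0.7247, 1.4000]

beam 1: φ=-135°, α=330°
  dir = (cos 330°, sin 330°) = (0.8660, -0.5000); from cell (1,2)
  next x-line at t=0.3464, next y-line at t=0.5400; Δt_x=1.1547, Δt_y=2.0000
    x: enter (2,2) at t=0.3464
    y: enter (2,1) at t=0.5400
    x: enter (3,1) at t=1.5011
    y: enter (3,0) at t=2.5400 ← occupied
  → r_1 = 2.5400
beam 2: φ=-90°, α=15°
  dir = (cos 15°, sin 15°) = (0.9659, 0.2588); from cell (1,2)
  next x-line at t=0.3106, next y-line at t=2.8205; Δt_x=1.0353, Δt_y=3.8637
    x: enter (2,2) at t=0.3106
    x: enter (3,2) at t=1.3459
    x: enter (4,2) at t=2.3811
    y: enter (4,3) at t=2.8205
    x: enter (5,3) at t=3.4164
    x: enter (6,3) at t=4.4517 ← occupied
  → r_2 = 4.4517
beam 3: φ=-45°, α=60°
  dir = (cos 60°, sin 60°) = (0.5000, 0.8660); from cell (1,2)
  next x-line at t=0.6000, next y-line at t=0.8429; Δt_x=2.0000, Δt_y=1.1547
    x: enter (2,2) at t=0.6000
    y: enter (2,3) at t=0.8429
    y: enter (2,4) at t=1.9976
    x: enter (3,4) at t=2.6000
    y: enter (3,5) at t=3.1523 ← occupied
  → r_3 = 3.1523
beam 4: φ=0°, α=105°
  dir = (cos 105°, sin 105°) = (-0.2588, 0.9659); from cell (1,2)
  next x-line at t=2.7046, next y-line at t=0.7558; Δt_x=3.8637, Δt_y=1.0353
    y: enter (1,3) at t=0.7558 ← occupied
  → r_4 = 0.7558
beam 5: φ=45°, α=150°
  dir = (cos 150°, sin 150°) = (-0.8660, 0.5000); from cell (1,2)
  next x-line at t=0.8083, next y-line at t=1.4600; Δt_x=1.1547, Δt_y=2.0000
    x: enter (0,2) at t=0.8083 ← occupied
  → r_5 = 0.8083
beam 6: φ=90°, α=195°
  dir = (cos 195°, sin 195°) = (-0.9659, -0.2588); from cell (1,2)
  next x-line at t=0.7247, next y-line at t=1.0432; Δt_x=1.0353, Δt_y=3.8637
    x: enter (0,2) at t=0.7247 ← occupied
  → r_6 = 0.7247
beam 7: φ=135°, α=240°
  dir = (cos 240°, sin 240°) = (-0.5000, -0.8660); from cell (1,2)
  next x-line at t=1.4000, next y-line at t=0.3118; Δt_x=2.0000, Δt_y=1.1547
    y: enter (1,1) at t=0.3118
    x: enter (0,1) at t=1.4000 ← occupied
  → r_7 = 1.4000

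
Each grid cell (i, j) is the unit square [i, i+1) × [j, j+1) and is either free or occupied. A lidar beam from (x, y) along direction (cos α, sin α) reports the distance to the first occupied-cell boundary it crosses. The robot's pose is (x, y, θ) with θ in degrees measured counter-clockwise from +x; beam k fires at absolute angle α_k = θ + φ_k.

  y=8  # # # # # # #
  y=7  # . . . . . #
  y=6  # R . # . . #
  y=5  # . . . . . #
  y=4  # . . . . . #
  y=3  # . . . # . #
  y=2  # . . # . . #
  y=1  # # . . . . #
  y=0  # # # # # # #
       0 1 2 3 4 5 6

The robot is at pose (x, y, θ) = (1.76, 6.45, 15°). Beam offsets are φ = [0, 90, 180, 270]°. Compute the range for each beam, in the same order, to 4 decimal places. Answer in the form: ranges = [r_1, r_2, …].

ranges = [1.2837, 1.6047, 0.7868, 5.6423]

beam 1: φ=0°, α=15°
  d=(0.9659,0.2588)  start (1,6)  tX=0.2485 tY=2.1250  stride 1/|dx|=1.0353 1/|dy|=3.8637
    cross x-line → (2,6), t=0.2485
    cross x-line → (3,6), t=1.2837 (wall)
  → r_1 = 1.2837
beam 2: φ=90°, α=105°
  d=(-0.2588,0.9659)  start (1,6)  tX=2.9364 tY=0.5694  stride 1/|dx|=3.8637 1/|dy|=1.0353
    cross y-line → (1,7), t=0.5694
    cross y-line → (1,8), t=1.6047 (wall)
  → r_2 = 1.6047
beam 3: φ=180°, α=195°
  d=(-0.9659,-0.2588)  start (1,6)  tX=0.7868 tY=1.7387  stride 1/|dx|=1.0353 1/|dy|=3.8637
    cross x-line → (0,6), t=0.7868 (wall)
  → r_3 = 0.7868
beam 4: φ=270°, α=285°
  d=(0.2588,-0.9659)  start (1,6)  tX=0.9273 tY=0.4659  stride 1/|dx|=3.8637 1/|dy|=1.0353
    cross y-line → (1,5), t=0.4659
    cross x-line → (2,5), t=0.9273
    cross y-line → (2,4), t=1.5012
    cross y-line → (2,3), t=2.5364
    cross y-line → (2,2), t=3.5717
    cross y-line → (2,1), t=4.6070
    cross x-line → (3,1), t=4.7910
    cross y-line → (3,0), t=5.6423 (wall)
  → r_4 = 5.6423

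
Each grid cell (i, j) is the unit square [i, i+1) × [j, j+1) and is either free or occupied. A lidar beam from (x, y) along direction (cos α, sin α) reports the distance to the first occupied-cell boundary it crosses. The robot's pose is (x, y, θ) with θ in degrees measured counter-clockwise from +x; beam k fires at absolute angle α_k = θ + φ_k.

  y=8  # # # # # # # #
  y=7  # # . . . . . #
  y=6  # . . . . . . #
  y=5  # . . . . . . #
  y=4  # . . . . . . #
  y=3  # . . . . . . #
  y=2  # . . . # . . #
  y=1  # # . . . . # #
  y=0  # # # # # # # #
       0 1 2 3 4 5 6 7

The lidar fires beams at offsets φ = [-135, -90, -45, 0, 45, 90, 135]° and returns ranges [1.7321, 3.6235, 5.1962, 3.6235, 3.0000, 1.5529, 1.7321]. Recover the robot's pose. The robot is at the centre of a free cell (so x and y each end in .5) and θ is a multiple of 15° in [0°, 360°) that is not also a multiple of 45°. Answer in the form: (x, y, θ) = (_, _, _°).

(x, y, θ) = (5.5, 6.5, 255°)

Enumerate (i+0.5, j+0.5, θ) over the 38 free cells and 16 admissible headings. For each, cast all 7 beams and compare to the given ranges.
  (4.5, 4.5, 330°): beam 1 = 3.6235 ≠ 1.7321 ✗
  (6.5, 7.5, 75°): beam 1 = 1.0000 ≠ 1.7321 ✗
  (1.5, 5.5, 300°): beam 1 = 0.5176 ≠ 1.7321 ✗
  (6.5, 2.5, 195°): beam 1 = 1.0000 ≠ 1.7321 ✗
  …
  (5.5, 6.5, 255°): r_1=1.7321, r_2=3.6235, r_3=5.1962, r_4=3.6235, r_5=3.0000, r_6=1.5529, r_7=1.7321 — all match ✓
Only this pose fits every beam.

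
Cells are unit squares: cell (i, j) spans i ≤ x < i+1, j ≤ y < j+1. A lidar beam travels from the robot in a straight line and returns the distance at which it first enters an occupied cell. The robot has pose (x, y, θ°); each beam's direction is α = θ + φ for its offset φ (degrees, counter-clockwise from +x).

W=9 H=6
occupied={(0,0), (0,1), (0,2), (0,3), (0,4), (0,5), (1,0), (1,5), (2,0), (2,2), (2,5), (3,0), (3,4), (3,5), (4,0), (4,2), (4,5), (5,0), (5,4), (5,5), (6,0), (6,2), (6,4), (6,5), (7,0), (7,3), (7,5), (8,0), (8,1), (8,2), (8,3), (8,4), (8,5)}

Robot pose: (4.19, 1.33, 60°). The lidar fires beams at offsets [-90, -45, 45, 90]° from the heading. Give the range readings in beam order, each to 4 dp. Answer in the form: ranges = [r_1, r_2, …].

ranges = [0.6600, 2.5887, 0.6936, 1.3741]

beam 1: φ=-90°, α=330°
  cosα=0.8660 sinα=-0.5000 | (4,1) | tMaxX 0.9353 tMaxY 0.6600 | tΔX 1.1547 tΔY 2.0000
    t=0.6600 [y] (4,0) — stop
  → r_1 = 0.6600
beam 2: φ=-45°, α=15°
  cosα=0.9659 sinα=0.2588 | (4,1) | tMaxX 0.8386 tMaxY 2.5887 | tΔX 1.0353 tΔY 3.8637
    t=0.8386 [x] (5,1)
    t=1.8738 [x] (6,1)
    t=2.5887 [y] (6,2) — stop
  → r_2 = 2.5887
beam 3: φ=45°, α=105°
  cosα=-0.2588 sinα=0.9659 | (4,1) | tMaxX 0.7341 tMaxY 0.6936 | tΔX 3.8637 tΔY 1.0353
    t=0.6936 [y] (4,2) — stop
  → r_3 = 0.6936
beam 4: φ=90°, α=150°
  cosα=-0.8660 sinα=0.5000 | (4,1) | tMaxX 0.2194 tMaxY 1.3400 | tΔX 1.1547 tΔY 2.0000
    t=0.2194 [x] (3,1)
    t=1.3400 [y] (3,2)
    t=1.3741 [x] (2,2) — stop
  → r_4 = 1.3741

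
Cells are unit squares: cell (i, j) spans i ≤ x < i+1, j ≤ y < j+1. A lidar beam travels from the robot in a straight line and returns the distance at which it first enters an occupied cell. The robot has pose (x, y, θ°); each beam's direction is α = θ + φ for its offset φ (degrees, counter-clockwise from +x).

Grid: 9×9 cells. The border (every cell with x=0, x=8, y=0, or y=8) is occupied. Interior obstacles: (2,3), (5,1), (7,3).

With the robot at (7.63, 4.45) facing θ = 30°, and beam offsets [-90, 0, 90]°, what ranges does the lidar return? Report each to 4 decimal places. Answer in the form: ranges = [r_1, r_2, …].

ranges = [0.5196, 0.4272, 4.0992]

beam 1: φ=-90°, α=300°
  d=(0.5000,-0.8660)  start (7,4)  tX=0.7400 tY=0.5196  stride 1/|dx|=2.0000 1/|dy|=1.1547
    cross y-line → (7,3), t=0.5196 (wall)
  → r_1 = 0.5196
beam 2: φ=0°, α=30°
  d=(0.8660,0.5000)  start (7,4)  tX=0.4272 tY=1.1000  stride 1/|dx|=1.1547 1/|dy|=2.0000
    cross x-line → (8,4), t=0.4272 (wall)
  → r_2 = 0.4272
beam 3: φ=90°, α=120°
  d=(-0.5000,0.8660)  start (7,4)  tX=1.2600 tY=0.6351  stride 1/|dx|=2.0000 1/|dy|=1.1547
    cross y-line → (7,5), t=0.6351
    cross x-line → (6,5), t=1.2600
    cross y-line → (6,6), t=1.7898
    cross y-line → (6,7), t=2.9445
    cross x-line → (5,7), t=3.2600
    cross y-line → (5,8), t=4.0992 (wall)
  → r_3 = 4.0992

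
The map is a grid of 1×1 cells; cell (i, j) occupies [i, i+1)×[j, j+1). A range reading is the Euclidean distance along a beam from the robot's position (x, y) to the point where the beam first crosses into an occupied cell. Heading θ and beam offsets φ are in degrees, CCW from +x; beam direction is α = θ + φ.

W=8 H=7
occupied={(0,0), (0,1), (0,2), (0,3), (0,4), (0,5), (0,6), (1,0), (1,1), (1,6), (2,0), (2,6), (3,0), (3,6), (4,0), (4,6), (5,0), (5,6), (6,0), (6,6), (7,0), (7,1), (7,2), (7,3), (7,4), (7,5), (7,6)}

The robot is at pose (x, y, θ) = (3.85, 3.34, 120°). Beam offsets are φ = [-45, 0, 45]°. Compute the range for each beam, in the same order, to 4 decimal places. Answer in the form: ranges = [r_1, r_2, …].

ranges = [2.7538, 3.0715, 2.9505]

beam 1: φ=-45°, α=75°
  dir = (cos 75°, sin 75°) = (0.2588, 0.9659); from cell (3,3)
  next x-line at t=0.5796, next y-line at t=0.6833; Δt_x=3.8637, Δt_y=1.0353
    x: enter (4,3) at t=0.5796
    y: enter (4,4) at t=0.6833
    y: enter (4,5) at t=1.7186
    y: enter (4,6) at t=2.7538 ← occupied
  → r_1 = 2.7538
beam 2: φ=0°, α=120°
  dir = (cos 120°, sin 120°) = (-0.5000, 0.8660); from cell (3,3)
  next x-line at t=1.7000, next y-line at t=0.7621; Δt_x=2.0000, Δt_y=1.1547
    y: enter (3,4) at t=0.7621
    x: enter (2,4) at t=1.7000
    y: enter (2,5) at t=1.9168
    y: enter (2,6) at t=3.0715 ← occupied
  → r_2 = 3.0715
beam 3: φ=45°, α=165°
  dir = (cos 165°, sin 165°) = (-0.9659, 0.2588); from cell (3,3)
  next x-line at t=0.8800, next y-line at t=2.5500; Δt_x=1.0353, Δt_y=3.8637
    x: enter (2,3) at t=0.8800
    x: enter (1,3) at t=1.9153
    y: enter (1,4) at t=2.5500
    x: enter (0,4) at t=2.9505 ← occupied
  → r_3 = 2.9505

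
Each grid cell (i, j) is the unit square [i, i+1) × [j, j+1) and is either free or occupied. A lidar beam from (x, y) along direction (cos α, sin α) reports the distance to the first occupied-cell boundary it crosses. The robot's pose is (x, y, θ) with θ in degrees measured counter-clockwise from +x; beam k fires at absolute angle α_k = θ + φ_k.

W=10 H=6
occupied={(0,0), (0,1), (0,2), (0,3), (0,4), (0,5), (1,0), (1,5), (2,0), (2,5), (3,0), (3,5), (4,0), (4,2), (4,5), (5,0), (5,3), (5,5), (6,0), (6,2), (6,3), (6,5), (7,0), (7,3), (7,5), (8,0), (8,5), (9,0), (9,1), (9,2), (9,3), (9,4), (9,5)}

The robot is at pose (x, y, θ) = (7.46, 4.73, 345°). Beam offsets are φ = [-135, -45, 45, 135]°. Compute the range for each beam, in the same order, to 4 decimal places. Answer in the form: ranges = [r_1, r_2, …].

beam 1: φ=-135°, α=210°
  cosα=-0.8660 sinα=-0.5000 | (7,4) | tMaxX 0.5312 tMaxY 1.4600 | tΔX 1.1547 tΔY 2.0000
    t=0.5312 [x] (6,4)
    t=1.4600 [y] (6,3) — stop
  → r_1 = 1.4600
beam 2: φ=-45°, α=300°
  cosα=0.5000 sinα=-0.8660 | (7,4) | tMaxX 1.0800 tMaxY 0.8429 | tΔX 2.0000 tΔY 1.1547
    t=0.8429 [y] (7,3) — stop
  → r_2 = 0.8429
beam 3: φ=45°, α=30°
  cosα=0.8660 sinα=0.5000 | (7,4) | tMaxX 0.6235 tMaxY 0.5400 | tΔX 1.1547 tΔY 2.0000
    t=0.5400 [y] (7,5) — stop
  → r_3 = 0.5400
beam 4: φ=135°, α=120°
  cosα=-0.5000 sinα=0.8660 | (7,4) | tMaxX 0.9200 tMaxY 0.3118 | tΔX 2.0000 tΔY 1.1547
    t=0.3118 [y] (7,5) — stop
  → r_4 = 0.3118

ranges = [1.4600, 0.8429, 0.5400, 0.3118]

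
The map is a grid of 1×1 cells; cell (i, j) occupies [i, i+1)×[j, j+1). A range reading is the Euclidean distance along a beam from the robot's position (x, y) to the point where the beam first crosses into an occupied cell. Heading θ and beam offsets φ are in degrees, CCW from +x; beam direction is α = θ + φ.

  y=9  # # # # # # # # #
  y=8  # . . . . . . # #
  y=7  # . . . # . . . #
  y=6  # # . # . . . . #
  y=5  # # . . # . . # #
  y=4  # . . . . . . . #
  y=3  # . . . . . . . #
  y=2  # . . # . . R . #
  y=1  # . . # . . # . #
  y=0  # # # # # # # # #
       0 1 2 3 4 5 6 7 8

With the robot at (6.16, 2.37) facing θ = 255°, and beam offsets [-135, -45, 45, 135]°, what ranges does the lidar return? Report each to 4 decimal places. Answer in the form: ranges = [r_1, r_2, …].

beam 1: φ=-135°, α=120°
  dir = (cos 120°, sin 120°) = (-0.5000, 0.8660); from cell (6,2)
  next x-line at t=0.3200, next y-line at t=0.7275; Δt_x=2.0000, Δt_y=1.1547
    x: enter (5,2) at t=0.3200
    y: enter (5,3) at t=0.7275
    y: enter (5,4) at t=1.8822
    x: enter (4,4) at t=2.3200
    y: enter (4,5) at t=3.0369 ← occupied
  → r_1 = 3.0369
beam 2: φ=-45°, α=210°
  dir = (cos 210°, sin 210°) = (-0.8660, -0.5000); from cell (6,2)
  next x-line at t=0.1848, next y-line at t=0.7400; Δt_x=1.1547, Δt_y=2.0000
    x: enter (5,2) at t=0.1848
    y: enter (5,1) at t=0.7400
    x: enter (4,1) at t=1.3395
    x: enter (3,1) at t=2.4942 ← occupied
  → r_2 = 2.4942
beam 3: φ=45°, α=300°
  dir = (cos 300°, sin 300°) = (0.5000, -0.8660); from cell (6,2)
  next x-line at t=1.6800, next y-line at t=0.4272; Δt_x=2.0000, Δt_y=1.1547
    y: enter (6,1) at t=0.4272 ← occupied
  → r_3 = 0.4272
beam 4: φ=135°, α=30°
  dir = (cos 30°, sin 30°) = (0.8660, 0.5000); from cell (6,2)
  next x-line at t=0.9699, next y-line at t=1.2600; Δt_x=1.1547, Δt_y=2.0000
    x: enter (7,2) at t=0.9699
    y: enter (7,3) at t=1.2600
    x: enter (8,3) at t=2.1246 ← occupied
  → r_4 = 2.1246

ranges = [3.0369, 2.4942, 0.4272, 2.1246]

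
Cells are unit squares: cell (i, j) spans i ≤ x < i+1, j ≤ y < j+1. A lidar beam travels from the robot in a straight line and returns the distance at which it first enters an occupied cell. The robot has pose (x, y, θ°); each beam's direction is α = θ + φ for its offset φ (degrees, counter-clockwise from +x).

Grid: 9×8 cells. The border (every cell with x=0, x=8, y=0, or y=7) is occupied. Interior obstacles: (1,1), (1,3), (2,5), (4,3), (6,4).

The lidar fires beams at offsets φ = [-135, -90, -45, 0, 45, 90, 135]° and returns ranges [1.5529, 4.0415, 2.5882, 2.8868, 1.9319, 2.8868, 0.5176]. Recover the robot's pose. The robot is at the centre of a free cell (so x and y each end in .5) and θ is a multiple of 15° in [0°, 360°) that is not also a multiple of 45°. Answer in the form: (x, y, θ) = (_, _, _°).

The pose lattice has 37·16 = 592 candidates. Test each by forward raycasting.
  (2.5, 1.5, 285°): beam 1 = 0.5774 ≠ 1.5529 ✗
  (1.5, 6.5, 60°): beam 1 = 5.6940 ≠ 1.5529 ✗
  (2.5, 3.5, 120°): beam 2 = 6.3509 ≠ 4.0415 ✗
  (3.5, 5.5, 330°): beam 1 = 0.5176 ≠ 1.5529 ✗
  …
  (4.5, 4.5, 120°): r_1=1.5529, r_2=4.0415, r_3=2.5882, r_4=2.8868, r_5=1.9319, r_6=2.8868, r_7=0.5176 — all match ✓
Unique over the lattice → pose = (4.5, 4.5, 120°).

(x, y, θ) = (4.5, 4.5, 120°)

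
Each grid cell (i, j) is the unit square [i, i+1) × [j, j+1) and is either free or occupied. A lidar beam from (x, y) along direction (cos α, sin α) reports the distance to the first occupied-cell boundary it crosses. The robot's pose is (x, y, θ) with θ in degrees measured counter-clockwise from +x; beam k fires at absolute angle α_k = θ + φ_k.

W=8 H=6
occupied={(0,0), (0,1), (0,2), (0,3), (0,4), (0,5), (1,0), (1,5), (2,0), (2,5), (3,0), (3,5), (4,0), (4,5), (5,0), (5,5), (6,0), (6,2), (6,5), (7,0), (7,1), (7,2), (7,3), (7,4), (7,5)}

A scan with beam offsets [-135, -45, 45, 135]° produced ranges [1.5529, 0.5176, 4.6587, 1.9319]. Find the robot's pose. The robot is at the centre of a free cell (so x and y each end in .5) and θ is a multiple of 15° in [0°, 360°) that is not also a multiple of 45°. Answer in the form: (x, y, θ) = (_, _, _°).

(x, y, θ) = (5.5, 4.5, 150°)

The pose lattice has 23·16 = 368 candidates. Test each by forward raycasting.
  (3.5, 4.5, 120°): beam 1 = 3.6235 ≠ 1.5529 ✗
  (1.5, 1.5, 120°): beam 1 = 1.9319 ≠ 1.5529 ✗
  (5.5, 2.5, 345°): beam 1 = 3.0000 ≠ 1.5529 ✗
  (1.5, 4.5, 30°): beam 1 = 1.9319 ≠ 1.5529 ✗
  …
  (5.5, 4.5, 150°): r_1=1.5529, r_2=0.5176, r_3=4.6587, r_4=1.9319 — all match ✓
Unique over the lattice → pose = (5.5, 4.5, 150°).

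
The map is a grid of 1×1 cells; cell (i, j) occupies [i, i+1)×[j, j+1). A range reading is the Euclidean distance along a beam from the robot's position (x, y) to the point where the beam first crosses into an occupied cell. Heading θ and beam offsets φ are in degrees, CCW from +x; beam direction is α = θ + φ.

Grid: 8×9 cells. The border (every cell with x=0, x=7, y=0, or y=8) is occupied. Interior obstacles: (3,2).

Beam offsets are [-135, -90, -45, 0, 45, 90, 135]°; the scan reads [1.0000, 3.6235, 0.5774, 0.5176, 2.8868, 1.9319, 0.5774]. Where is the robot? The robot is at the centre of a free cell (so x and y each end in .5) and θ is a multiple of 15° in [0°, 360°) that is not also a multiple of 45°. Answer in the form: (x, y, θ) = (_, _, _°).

(x, y, θ) = (3.5, 1.5, 105°)

Enumerate (i+0.5, j+0.5, θ) over the 41 free cells and 16 admissible headings. For each, cast all 7 beams and compare to the given ranges.
  (4.5, 4.5, 105°): beam 1 = 2.8868 ≠ 1.0000 ✗
  (4.5, 1.5, 15°): beam 1 = 0.5774 ≠ 1.0000 ✗
  (3.5, 6.5, 255°): beam 1 = 1.7321 ≠ 1.0000 ✗
  (1.5, 6.5, 15°): beam 2 = 5.6940 ≠ 3.6235 ✗
  (4.5, 5.5, 255°): beam 1 = 2.8868 ≠ 1.0000 ✗
  …
  (3.5, 1.5, 105°): r_1=1.0000, r_2=3.6235, r_3=0.5774, r_4=0.5176, r_5=2.8868, r_6=1.9319, r_7=0.5774 — all match ✓
Only this pose fits every beam.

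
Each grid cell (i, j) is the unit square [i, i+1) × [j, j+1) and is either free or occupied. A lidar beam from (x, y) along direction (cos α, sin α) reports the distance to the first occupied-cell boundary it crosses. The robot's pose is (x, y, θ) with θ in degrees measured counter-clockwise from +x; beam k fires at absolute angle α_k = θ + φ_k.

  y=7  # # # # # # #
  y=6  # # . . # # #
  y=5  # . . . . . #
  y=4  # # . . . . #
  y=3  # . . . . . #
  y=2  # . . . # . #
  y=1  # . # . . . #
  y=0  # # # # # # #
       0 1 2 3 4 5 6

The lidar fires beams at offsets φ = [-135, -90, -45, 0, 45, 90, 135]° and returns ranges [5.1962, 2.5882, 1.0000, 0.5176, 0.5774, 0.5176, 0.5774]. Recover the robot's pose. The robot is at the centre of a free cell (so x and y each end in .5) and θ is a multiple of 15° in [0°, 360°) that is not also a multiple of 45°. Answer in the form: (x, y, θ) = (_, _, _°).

Candidates: 24 free-cell centres × 16 headings = 384 poses. Raycast each; keep the one whose scan matches to 4 dp.
  (3.5, 2.5, 285°): beam 1 = 2.8868 ≠ 5.1962 ✗
  (3.5, 3.5, 120°): beam 1 = 2.5882 ≠ 5.1962 ✗
  (2.5, 3.5, 330°): beam 1 = 1.5529 ≠ 5.1962 ✗
  …
  (5.5, 5.5, 345°): r_1=5.1962, r_2=2.5882, r_3=1.0000, r_4=0.5176, r_5=0.5774, r_6=0.5176, r_7=0.5774 — all match ✓
Only this pose fits every beam.

(x, y, θ) = (5.5, 5.5, 345°)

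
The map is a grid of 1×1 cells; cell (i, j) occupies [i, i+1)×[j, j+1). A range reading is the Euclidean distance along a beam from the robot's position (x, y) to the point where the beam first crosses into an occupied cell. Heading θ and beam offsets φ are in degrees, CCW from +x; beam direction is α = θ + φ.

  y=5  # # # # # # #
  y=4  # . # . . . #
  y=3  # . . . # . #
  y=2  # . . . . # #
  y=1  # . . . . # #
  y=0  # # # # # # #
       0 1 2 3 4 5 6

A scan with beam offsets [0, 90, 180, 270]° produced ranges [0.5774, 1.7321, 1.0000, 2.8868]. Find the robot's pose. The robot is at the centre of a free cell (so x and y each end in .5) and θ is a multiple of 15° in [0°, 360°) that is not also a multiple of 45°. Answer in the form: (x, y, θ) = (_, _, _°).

(x, y, θ) = (3.5, 3.5, 330°)

Candidates: 16 free-cell centres × 16 headings = 256 poses. Raycast each; keep the one whose scan matches to 4 dp.
  (2.5, 1.5, 345°): beam 1 = 1.9319 ≠ 0.5774 ✗
  (5.5, 4.5, 255°): beam 1 = 1.5529 ≠ 0.5774 ✗
  (1.5, 2.5, 165°): beam 1 = 0.5176 ≠ 0.5774 ✗
  (1.5, 2.5, 345°): beam 1 = 3.6235 ≠ 0.5774 ✗
  …
  (3.5, 3.5, 330°): r_1=0.5774, r_2=1.7321, r_3=1.0000, r_4=2.8868 — all match ✓
Only this pose fits every beam.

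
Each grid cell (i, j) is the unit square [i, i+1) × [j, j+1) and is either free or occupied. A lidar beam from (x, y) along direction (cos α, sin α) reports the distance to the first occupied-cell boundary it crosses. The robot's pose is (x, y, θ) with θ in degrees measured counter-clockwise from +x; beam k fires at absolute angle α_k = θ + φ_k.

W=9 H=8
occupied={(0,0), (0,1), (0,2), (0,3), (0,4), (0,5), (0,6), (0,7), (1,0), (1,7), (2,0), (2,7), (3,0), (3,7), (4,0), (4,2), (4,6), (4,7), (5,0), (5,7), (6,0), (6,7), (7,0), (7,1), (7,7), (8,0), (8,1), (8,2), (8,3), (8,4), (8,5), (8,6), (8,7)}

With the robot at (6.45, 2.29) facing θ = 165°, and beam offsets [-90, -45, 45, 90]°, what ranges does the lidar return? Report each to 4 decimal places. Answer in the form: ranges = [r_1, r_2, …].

beam 1: φ=-90°, α=75°
  d=(0.2588,0.9659)  start (6,2)  tX=2.1250 tY=0.7350  stride 1/|dx|=3.8637 1/|dy|=1.0353
    cross y-line → (6,3), t=0.7350
    cross y-line → (6,4), t=1.7703
    cross x-line → (7,4), t=2.1250
    cross y-line → (7,5), t=2.8056
    cross y-line → (7,6), t=3.8409
    cross y-line → (7,7), t=4.8762 (wall)
  → r_1 = 4.8762
beam 2: φ=-45°, α=120°
  d=(-0.5000,0.8660)  start (6,2)  tX=0.9000 tY=0.8198  stride 1/|dx|=2.0000 1/|dy|=1.1547
    cross y-line → (6,3), t=0.8198
    cross x-line → (5,3), t=0.9000
    cross y-line → (5,4), t=1.9745
    cross x-line → (4,4), t=2.9000
    cross y-line → (4,5), t=3.1292
    cross y-line → (4,6), t=4.2839 (wall)
  → r_2 = 4.2839
beam 3: φ=45°, α=210°
  d=(-0.8660,-0.5000)  start (6,2)  tX=0.5196 tY=0.5800  stride 1/|dx|=1.1547 1/|dy|=2.0000
    cross x-line → (5,2), t=0.5196
    cross y-line → (5,1), t=0.5800
    cross x-line → (4,1), t=1.6743
    cross y-line → (4,0), t=2.5800 (wall)
  → r_3 = 2.5800
beam 4: φ=90°, α=255°
  d=(-0.2588,-0.9659)  start (6,2)  tX=1.7387 tY=0.3002  stride 1/|dx|=3.8637 1/|dy|=1.0353
    cross y-line → (6,1), t=0.3002
    cross y-line → (6,0), t=1.3355 (wall)
  → r_4 = 1.3355

ranges = [4.8762, 4.2839, 2.5800, 1.3355]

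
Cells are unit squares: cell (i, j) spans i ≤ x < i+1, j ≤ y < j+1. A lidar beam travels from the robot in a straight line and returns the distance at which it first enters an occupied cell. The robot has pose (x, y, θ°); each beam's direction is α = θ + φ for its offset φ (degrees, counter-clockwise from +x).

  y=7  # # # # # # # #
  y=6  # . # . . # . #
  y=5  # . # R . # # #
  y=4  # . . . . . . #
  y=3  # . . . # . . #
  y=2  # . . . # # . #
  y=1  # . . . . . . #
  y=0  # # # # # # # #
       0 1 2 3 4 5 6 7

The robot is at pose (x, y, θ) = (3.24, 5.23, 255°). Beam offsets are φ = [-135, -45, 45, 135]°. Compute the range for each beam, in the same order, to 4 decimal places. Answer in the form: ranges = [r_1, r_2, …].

ranges = [0.4800, 0.2771, 1.5200, 2.0323]

beam 1: φ=-135°, α=120°
  dir = (cos 120°, sin 120°) = (-0.5000, 0.8660); from cell (3,5)
  next x-line at t=0.4800, next y-line at t=0.8891; Δt_x=2.0000, Δt_y=1.1547
    x: enter (2,5) at t=0.4800 ← occupied
  → r_1 = 0.4800
beam 2: φ=-45°, α=210°
  dir = (cos 210°, sin 210°) = (-0.8660, -0.5000); from cell (3,5)
  next x-line at t=0.2771, next y-line at t=0.4600; Δt_x=1.1547, Δt_y=2.0000
    x: enter (2,5) at t=0.2771 ← occupied
  → r_2 = 0.2771
beam 3: φ=45°, α=300°
  dir = (cos 300°, sin 300°) = (0.5000, -0.8660); from cell (3,5)
  next x-line at t=1.5200, next y-line at t=0.2656; Δt_x=2.0000, Δt_y=1.1547
    y: enter (3,4) at t=0.2656
    y: enter (3,3) at t=1.4203
    x: enter (4,3) at t=1.5200 ← occupied
  → r_3 = 1.5200
beam 4: φ=135°, α=30°
  dir = (cos 30°, sin 30°) = (0.8660, 0.5000); from cell (3,5)
  next x-line at t=0.8776, next y-line at t=1.5400; Δt_x=1.1547, Δt_y=2.0000
    x: enter (4,5) at t=0.8776
    y: enter (4,6) at t=1.5400
    x: enter (5,6) at t=2.0323 ← occupied
  → r_4 = 2.0323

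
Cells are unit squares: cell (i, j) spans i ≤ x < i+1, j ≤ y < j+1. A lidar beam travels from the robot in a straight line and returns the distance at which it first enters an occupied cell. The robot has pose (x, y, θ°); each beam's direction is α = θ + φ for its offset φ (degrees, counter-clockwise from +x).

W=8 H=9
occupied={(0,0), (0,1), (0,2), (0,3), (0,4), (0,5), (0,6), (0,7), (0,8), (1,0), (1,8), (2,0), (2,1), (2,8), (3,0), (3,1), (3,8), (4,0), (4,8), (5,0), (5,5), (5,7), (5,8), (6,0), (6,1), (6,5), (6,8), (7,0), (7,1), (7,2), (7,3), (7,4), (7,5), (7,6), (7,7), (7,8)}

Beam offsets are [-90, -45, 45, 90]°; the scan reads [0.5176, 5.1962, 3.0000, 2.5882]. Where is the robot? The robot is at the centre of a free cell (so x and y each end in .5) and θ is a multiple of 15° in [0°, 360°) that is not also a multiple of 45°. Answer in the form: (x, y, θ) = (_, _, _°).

(x, y, θ) = (5.5, 4.5, 195°)

The pose lattice has 36·16 = 576 candidates. Test each by forward raycasting.
  (3.5, 2.5, 15°): beam 2 = 2.8868 ≠ 5.1962 ✗
  (3.5, 3.5, 285°): beam 1 = 2.5882 ≠ 0.5176 ✗
  (4.5, 6.5, 300°): beam 1 = 4.0415 ≠ 0.5176 ✗
  (3.5, 5.5, 285°): beam 1 = 2.5882 ≠ 0.5176 ✗
  …
  (5.5, 4.5, 195°): r_1=0.5176, r_2=5.1962, r_3=3.0000, r_4=2.5882 — all match ✓
Unique over the lattice → pose = (5.5, 4.5, 195°).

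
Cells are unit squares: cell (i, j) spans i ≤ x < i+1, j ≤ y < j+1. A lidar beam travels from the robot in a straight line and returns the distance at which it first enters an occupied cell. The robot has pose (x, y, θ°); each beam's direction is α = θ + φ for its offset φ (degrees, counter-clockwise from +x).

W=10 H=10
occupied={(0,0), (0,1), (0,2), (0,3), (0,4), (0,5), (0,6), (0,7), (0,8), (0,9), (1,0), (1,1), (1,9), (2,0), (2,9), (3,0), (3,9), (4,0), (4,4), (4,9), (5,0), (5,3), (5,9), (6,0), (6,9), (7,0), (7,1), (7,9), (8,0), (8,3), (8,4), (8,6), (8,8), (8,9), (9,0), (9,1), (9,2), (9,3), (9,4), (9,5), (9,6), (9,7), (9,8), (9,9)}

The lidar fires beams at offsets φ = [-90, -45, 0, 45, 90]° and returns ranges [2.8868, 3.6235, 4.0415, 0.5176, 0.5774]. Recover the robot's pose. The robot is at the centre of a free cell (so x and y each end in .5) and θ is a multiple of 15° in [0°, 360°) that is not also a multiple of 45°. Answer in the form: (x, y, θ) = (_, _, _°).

(x, y, θ) = (3.5, 4.5, 300°)

Candidates: 56 free-cell centres × 16 headings = 896 poses. Raycast each; keep the one whose scan matches to 4 dp.
  (8.5, 7.5, 345°): beam 1 = 0.5176 ≠ 2.8868 ✗
  (8.5, 2.5, 345°): beam 1 = 1.5529 ≠ 2.8868 ✗
  (5.5, 4.5, 300°): beam 1 = 0.5774 ≠ 2.8868 ✗
  (1.5, 4.5, 105°): beam 1 = 6.7293 ≠ 2.8868 ✗
  …
  (3.5, 4.5, 300°): r_1=2.8868, r_2=3.6235, r_3=4.0415, r_4=0.5176, r_5=0.5774 — all match ✓
No second candidate reproduces the full scan.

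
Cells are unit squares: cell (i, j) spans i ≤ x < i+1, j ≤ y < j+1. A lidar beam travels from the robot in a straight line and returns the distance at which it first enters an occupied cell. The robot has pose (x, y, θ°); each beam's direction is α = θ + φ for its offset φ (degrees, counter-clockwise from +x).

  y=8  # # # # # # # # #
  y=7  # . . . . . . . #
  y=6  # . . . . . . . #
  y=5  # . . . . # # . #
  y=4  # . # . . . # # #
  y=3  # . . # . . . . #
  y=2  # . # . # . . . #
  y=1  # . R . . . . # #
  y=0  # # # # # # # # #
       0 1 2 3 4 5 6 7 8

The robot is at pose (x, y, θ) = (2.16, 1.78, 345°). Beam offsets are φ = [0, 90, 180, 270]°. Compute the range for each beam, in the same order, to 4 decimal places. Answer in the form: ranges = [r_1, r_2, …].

ranges = [3.0137, 0.2278, 1.2009, 0.8075]

beam 1: φ=0°, α=345°
  cosα=0.9659 sinα=-0.2588 | (2,1) | tMaxX 0.8696 tMaxY 3.0137 | tΔX 1.0353 tΔY 3.8637
    t=0.8696 [x] (3,1)
    t=1.9049 [x] (4,1)
    t=2.9402 [x] (5,1)
    t=3.0137 [y] (5,0) — stop
  → r_1 = 3.0137
beam 2: φ=90°, α=75°
  cosα=0.2588 sinα=0.9659 | (2,1) | tMaxX 3.2455 tMaxY 0.2278 | tΔX 3.8637 tΔY 1.0353
    t=0.2278 [y] (2,2) — stop
  → r_2 = 0.2278
beam 3: φ=180°, α=165°
  cosα=-0.9659 sinα=0.2588 | (2,1) | tMaxX 0.1656 tMaxY 0.8500 | tΔX 1.0353 tΔY 3.8637
    t=0.1656 [x] (1,1)
    t=0.8500 [y] (1,2)
    t=1.2009 [x] (0,2) — stop
  → r_3 = 1.2009
beam 4: φ=270°, α=255°
  cosα=-0.2588 sinα=-0.9659 | (2,1) | tMaxX 0.6182 tMaxY 0.8075 | tΔX 3.8637 tΔY 1.0353
    t=0.6182 [x] (1,1)
    t=0.8075 [y] (1,0) — stop
  → r_4 = 0.8075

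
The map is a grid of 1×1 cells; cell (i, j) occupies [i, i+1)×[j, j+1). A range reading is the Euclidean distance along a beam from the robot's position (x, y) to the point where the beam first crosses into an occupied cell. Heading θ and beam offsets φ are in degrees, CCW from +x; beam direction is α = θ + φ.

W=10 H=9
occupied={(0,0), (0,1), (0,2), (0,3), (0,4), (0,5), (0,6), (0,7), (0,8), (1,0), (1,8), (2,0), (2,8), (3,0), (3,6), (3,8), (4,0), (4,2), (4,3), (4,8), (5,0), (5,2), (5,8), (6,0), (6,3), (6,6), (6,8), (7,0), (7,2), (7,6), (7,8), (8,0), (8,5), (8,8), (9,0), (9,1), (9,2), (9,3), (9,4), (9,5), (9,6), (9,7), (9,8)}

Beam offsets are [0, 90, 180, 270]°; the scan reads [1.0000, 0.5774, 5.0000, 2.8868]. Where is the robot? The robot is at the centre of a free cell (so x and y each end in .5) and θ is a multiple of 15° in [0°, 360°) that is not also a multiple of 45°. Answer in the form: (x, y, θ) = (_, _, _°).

The pose lattice has 47·16 = 752 candidates. Test each by forward raycasting.
  (7.5, 4.5, 105°): beam 1 = 1.5529 ≠ 1.0000 ✗
  (5.5, 5.5, 105°): beam 1 = 2.5882 ≠ 1.0000 ✗
  (2.5, 2.5, 255°): beam 1 = 1.5529 ≠ 1.0000 ✗
  …
  (3.5, 3.5, 300°): r_1=1.0000, r_2=0.5774, r_3=5.0000, r_4=2.8868 — all match ✓
Only this pose fits every beam.

(x, y, θ) = (3.5, 3.5, 300°)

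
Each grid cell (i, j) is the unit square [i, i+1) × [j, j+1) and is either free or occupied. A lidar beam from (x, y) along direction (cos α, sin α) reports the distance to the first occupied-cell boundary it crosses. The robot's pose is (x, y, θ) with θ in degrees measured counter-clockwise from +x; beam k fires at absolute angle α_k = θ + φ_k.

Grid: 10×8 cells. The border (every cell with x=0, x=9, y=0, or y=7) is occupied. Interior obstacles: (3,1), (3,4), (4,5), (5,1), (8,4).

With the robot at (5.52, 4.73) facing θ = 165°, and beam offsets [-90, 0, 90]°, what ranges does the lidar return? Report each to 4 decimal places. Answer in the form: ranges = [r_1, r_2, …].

ranges = [2.3501, 1.0432, 3.8616]

beam 1: φ=-90°, α=75°
  cosα=0.2588 sinα=0.9659 | (5,4) | tMaxX 1.8546 tMaxY 0.2795 | tΔX 3.8637 tΔY 1.0353
    t=0.2795 [y] (5,5)
    t=1.3148 [y] (5,6)
    t=1.8546 [x] (6,6)
    t=2.3501 [y] (6,7) — stop
  → r_1 = 2.3501
beam 2: φ=0°, α=165°
  cosα=-0.9659 sinα=0.2588 | (5,4) | tMaxX 0.5383 tMaxY 1.0432 | tΔX 1.0353 tΔY 3.8637
    t=0.5383 [x] (4,4)
    t=1.0432 [y] (4,5) — stop
  → r_2 = 1.0432
beam 3: φ=90°, α=255°
  cosα=-0.2588 sinα=-0.9659 | (5,4) | tMaxX 2.0091 tMaxY 0.7558 | tΔX 3.8637 tΔY 1.0353
    t=0.7558 [y] (5,3)
    t=1.7910 [y] (5,2)
    t=2.0091 [x] (4,2)
    t=2.8263 [y] (4,1)
    t=3.8616 [y] (4,0) — stop
  → r_3 = 3.8616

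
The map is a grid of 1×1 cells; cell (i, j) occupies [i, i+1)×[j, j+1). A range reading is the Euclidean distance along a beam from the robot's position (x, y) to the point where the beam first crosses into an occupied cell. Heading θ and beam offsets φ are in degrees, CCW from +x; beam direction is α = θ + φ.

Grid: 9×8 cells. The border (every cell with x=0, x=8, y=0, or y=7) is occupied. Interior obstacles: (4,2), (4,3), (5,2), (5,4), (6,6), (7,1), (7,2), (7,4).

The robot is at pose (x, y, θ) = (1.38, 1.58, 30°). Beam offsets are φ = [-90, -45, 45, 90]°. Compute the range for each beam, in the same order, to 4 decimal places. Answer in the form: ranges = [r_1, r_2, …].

beam 1: φ=-90°, α=300°
  dir = (cos 300°, sin 300°) = (0.5000, -0.8660); from cell (1,1)
  next x-line at t=1.2400, next y-line at t=0.6697; Δt_x=2.0000, Δt_y=1.1547
    y: enter (1,0) at t=0.6697 ← occupied
  → r_1 = 0.6697
beam 2: φ=-45°, α=345°
  dir = (cos 345°, sin 345°) = (0.9659, -0.2588); from cell (1,1)
  next x-line at t=0.6419, next y-line at t=2.2409; Δt_x=1.0353, Δt_y=3.8637
    x: enter (2,1) at t=0.6419
    x: enter (3,1) at t=1.6771
    y: enter (3,0) at t=2.2409 ← occupied
  → r_2 = 2.2409
beam 3: φ=45°, α=75°
  dir = (cos 75°, sin 75°) = (0.2588, 0.9659); from cell (1,1)
  next x-line at t=2.3955, next y-line at t=0.4348; Δt_x=3.8637, Δt_y=1.0353
    y: enter (1,2) at t=0.4348
    y: enter (1,3) at t=1.4701
    x: enter (2,3) at t=2.3955
    y: enter (2,4) at t=2.5054
    y: enter (2,5) at t=3.5406
    y: enter (2,6) at t=4.5759
    y: enter (2,7) at t=5.6112 ← occupied
  → r_3 = 5.6112
beam 4: φ=90°, α=120°
  dir = (cos 120°, sin 120°) = (-0.5000, 0.8660); from cell (1,1)
  next x-line at t=0.7600, next y-line at t=0.4850; Δt_x=2.0000, Δt_y=1.1547
    y: enter (1,2) at t=0.4850
    x: enter (0,2) at t=0.7600 ← occupied
  → r_4 = 0.7600

ranges = [0.6697, 2.2409, 5.6112, 0.7600]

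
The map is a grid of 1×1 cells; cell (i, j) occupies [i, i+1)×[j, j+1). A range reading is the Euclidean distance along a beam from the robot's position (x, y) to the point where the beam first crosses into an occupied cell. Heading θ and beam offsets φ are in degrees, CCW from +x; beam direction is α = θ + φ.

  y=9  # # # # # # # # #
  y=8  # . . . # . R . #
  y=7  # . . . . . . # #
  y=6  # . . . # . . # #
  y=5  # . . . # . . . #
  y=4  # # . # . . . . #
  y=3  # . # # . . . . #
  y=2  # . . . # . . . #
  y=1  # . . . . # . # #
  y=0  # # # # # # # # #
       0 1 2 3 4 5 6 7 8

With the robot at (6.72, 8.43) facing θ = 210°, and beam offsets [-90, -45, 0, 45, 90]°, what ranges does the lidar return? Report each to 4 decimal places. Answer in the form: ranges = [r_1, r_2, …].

ranges = [0.6582, 1.7807, 2.8600, 6.6456, 0.5600]

beam 1: φ=-90°, α=120°
  d=(-0.5000,0.8660)  start (6,8)  tX=1.4400 tY=0.6582  stride 1/|dx|=2.0000 1/|dy|=1.1547
    cross y-line → (6,9), t=0.6582 (wall)
  → r_1 = 0.6582
beam 2: φ=-45°, α=165°
  d=(-0.9659,0.2588)  start (6,8)  tX=0.7454 tY=2.2023  stride 1/|dx|=1.0353 1/|dy|=3.8637
    cross x-line → (5,8), t=0.7454
    cross x-line → (4,8), t=1.7807 (wall)
  → r_2 = 1.7807
beam 3: φ=0°, α=210°
  d=(-0.8660,-0.5000)  start (6,8)  tX=0.8314 tY=0.8600  stride 1/|dx|=1.1547 1/|dy|=2.0000
    cross x-line → (5,8), t=0.8314
    cross y-line → (5,7), t=0.8600
    cross x-line → (4,7), t=1.9861
    cross y-line → (4,6), t=2.8600 (wall)
  → r_3 = 2.8600
beam 4: φ=45°, α=255°
  d=(-0.2588,-0.9659)  start (6,8)  tX=2.7819 tY=0.4452  stride 1/|dx|=3.8637 1/|dy|=1.0353
    cross y-line → (6,7), t=0.4452
    cross y-line → (6,6), t=1.4804
    cross y-line → (6,5), t=2.5157
    cross x-line → (5,5), t=2.7819
    cross y-line → (5,4), t=3.5510
    cross y-line → (5,3), t=4.5863
    cross y-line → (5,2), t=5.6215
    cross x-line → (4,2), t=6.6456 (wall)
  → r_4 = 6.6456
beam 5: φ=90°, α=300°
  d=(0.5000,-0.8660)  start (6,8)  tX=0.5600 tY=0.4965  stride 1/|dx|=2.0000 1/|dy|=1.1547
    cross y-line → (6,7), t=0.4965
    cross x-line → (7,7), t=0.5600 (wall)
  → r_5 = 0.5600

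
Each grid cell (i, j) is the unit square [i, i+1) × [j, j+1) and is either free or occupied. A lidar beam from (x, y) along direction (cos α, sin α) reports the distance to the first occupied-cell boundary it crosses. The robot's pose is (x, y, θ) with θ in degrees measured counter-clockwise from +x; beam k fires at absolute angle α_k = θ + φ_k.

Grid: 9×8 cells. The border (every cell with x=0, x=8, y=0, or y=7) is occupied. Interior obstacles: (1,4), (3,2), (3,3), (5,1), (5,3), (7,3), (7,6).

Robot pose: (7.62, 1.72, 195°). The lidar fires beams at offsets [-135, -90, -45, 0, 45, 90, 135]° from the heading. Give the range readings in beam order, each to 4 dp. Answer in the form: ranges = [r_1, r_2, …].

ranges = [0.7600, 1.3252, 2.5600, 1.6771, 0.8314, 0.7454, 0.4388]

beam 1: φ=-135°, α=60°
  direction (0.5000, 0.8660); cell (7,1); t to first gridline: x 0.7600, y 0.3233 (then +2.0000 / +1.1547)
    (7,2) via y @ 0.3233
    (8,2) via x @ 0.7600  # hit
  → r_1 = 0.7600
beam 2: φ=-90°, α=105°
  direction (-0.2588, 0.9659); cell (7,1); t to first gridline: x 2.3955, y 0.2899 (then +3.8637 / +1.0353)
    (7,2) via y @ 0.2899
    (7,3) via y @ 1.3252  # hit
  → r_2 = 1.3252
beam 3: φ=-45°, α=150°
  direction (-0.8660, 0.5000); cell (7,1); t to first gridline: x 0.7159, y 0.5600 (then +1.1547 / +2.0000)
    (7,2) via y @ 0.5600
    (6,2) via x @ 0.7159
    (5,2) via x @ 1.8706
    (5,3) via y @ 2.5600  # hit
  → r_3 = 2.5600
beam 4: φ=0°, α=195°
  direction (-0.9659, -0.2588); cell (7,1); t to first gridline: x 0.6419, y 2.7819 (then +1.0353 / +3.8637)
    (6,1) via x @ 0.6419
    (5,1) via x @ 1.6771  # hit
  → r_4 = 1.6771
beam 5: φ=45°, α=240°
  direction (-0.5000, -0.8660); cell (7,1); t to first gridline: x 1.2400, y 0.8314 (then +2.0000 / +1.1547)
    (7,0) via y @ 0.8314  # hit
  → r_5 = 0.8314
beam 6: φ=90°, α=285°
  direction (0.2588, -0.9659); cell (7,1); t to first gridline: x 1.4682, y 0.7454 (then +3.8637 / +1.0353)
    (7,0) via y @ 0.7454  # hit
  → r_6 = 0.7454
beam 7: φ=135°, α=330°
  direction (0.8660, -0.5000); cell (7,1); t to first gridline: x 0.4388, y 1.4400 (then +1.1547 / +2.0000)
    (8,1) via x @ 0.4388  # hit
  → r_7 = 0.4388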